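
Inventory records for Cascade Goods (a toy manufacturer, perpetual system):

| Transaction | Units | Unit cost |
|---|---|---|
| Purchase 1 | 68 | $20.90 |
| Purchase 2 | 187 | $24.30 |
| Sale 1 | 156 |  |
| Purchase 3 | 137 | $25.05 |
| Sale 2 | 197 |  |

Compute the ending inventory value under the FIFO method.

Ending inventory = $976.95

Sale 1 (156) [FIFO — oldest first]: 68 @ $20.90 + 88 @ $24.30 = $3,559.60
Sale 2 (197) [FIFO — oldest first]: 99 @ $24.30 + 98 @ $25.05 = $4,860.60
Total COGS = $3,559.60 + $4,860.60 = $8,420.20
Ending inventory: 39 @ $25.05 = $976.95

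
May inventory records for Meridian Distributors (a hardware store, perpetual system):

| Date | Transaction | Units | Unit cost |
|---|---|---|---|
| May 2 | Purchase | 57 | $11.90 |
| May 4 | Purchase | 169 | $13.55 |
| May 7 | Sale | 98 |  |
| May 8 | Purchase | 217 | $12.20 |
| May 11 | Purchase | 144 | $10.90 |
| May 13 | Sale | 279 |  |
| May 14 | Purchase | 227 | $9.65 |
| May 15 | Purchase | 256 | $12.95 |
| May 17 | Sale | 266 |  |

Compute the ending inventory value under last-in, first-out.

Ending inventory = $4,734.80

May 7, 98 sold [LIFO — newest first]: 98 @ $13.55 = $1,327.90
May 13, 279 sold [LIFO — newest first]: 144 @ $10.90 + 135 @ $12.20 = $3,216.60
May 17, 266 sold [LIFO — newest first]: 256 @ $12.95 + 10 @ $9.65 = $3,411.70
Total COGS = $1,327.90 + $3,216.60 + $3,411.70 = $7,956.20
Ending inventory: 57 @ $11.90 + 71 @ $13.55 + 82 @ $12.20 + 217 @ $9.65 = $4,734.80
Check: goods available $12,691.00 = COGS $7,956.20 + ending $4,734.80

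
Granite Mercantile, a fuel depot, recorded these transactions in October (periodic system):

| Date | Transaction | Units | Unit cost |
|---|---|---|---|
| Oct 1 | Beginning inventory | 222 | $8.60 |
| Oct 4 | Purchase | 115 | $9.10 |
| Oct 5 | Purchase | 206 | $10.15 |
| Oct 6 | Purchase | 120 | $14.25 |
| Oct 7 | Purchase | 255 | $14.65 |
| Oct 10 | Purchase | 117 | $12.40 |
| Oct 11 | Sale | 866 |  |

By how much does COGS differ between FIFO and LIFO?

FIFO COGS: 222 @ $8.60 + 115 @ $9.10 + 206 @ $10.15 + 120 @ $14.25 + 203 @ $14.65 = $9,730.55
LIFO COGS: 117 @ $12.40 + 255 @ $14.65 + 120 @ $14.25 + 206 @ $10.15 + 115 @ $9.10 + 53 @ $8.60 = $10,489.75
Difference = |$9,730.55 − $10,489.75| = $759.20

$759.20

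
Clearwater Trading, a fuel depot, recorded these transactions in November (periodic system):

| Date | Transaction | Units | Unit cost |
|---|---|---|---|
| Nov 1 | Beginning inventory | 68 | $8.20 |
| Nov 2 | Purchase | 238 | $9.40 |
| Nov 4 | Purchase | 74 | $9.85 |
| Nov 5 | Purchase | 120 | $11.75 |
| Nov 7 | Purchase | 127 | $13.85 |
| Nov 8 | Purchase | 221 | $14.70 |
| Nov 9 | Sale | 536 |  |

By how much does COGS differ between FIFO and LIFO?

$1,655.15

FIFO COGS: 68 @ $8.20 + 238 @ $9.40 + 74 @ $9.85 + 120 @ $11.75 + 36 @ $13.85 = $5,432.30
LIFO COGS: 221 @ $14.70 + 127 @ $13.85 + 120 @ $11.75 + 68 @ $9.85 = $7,087.45
Difference = |$5,432.30 − $7,087.45| = $1,655.15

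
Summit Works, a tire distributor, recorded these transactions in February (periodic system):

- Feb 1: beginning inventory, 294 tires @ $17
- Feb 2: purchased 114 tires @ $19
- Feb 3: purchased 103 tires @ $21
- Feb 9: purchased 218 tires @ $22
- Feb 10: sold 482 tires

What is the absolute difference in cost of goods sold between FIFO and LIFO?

FIFO COGS: 294 @ $17 + 114 @ $19 + 74 @ $21 = $8,718
LIFO COGS: 218 @ $22 + 103 @ $21 + 114 @ $19 + 47 @ $17 = $9,924
Difference = |$8,718 − $9,924| = $1,206

$1,206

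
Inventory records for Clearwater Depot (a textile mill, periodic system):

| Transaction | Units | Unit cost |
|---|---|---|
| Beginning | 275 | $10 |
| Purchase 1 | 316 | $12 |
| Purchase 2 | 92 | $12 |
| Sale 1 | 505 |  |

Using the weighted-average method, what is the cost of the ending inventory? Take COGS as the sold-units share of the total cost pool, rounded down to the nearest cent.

Sale 1, sell 505: 505/683 × $7,646.00 → $5,653.33
Ending inventory (cost pool remaining) = $1,992.67
Check: goods available $7,646.00 = COGS $5,653.33 + ending $1,992.67

Ending inventory = $1,992.67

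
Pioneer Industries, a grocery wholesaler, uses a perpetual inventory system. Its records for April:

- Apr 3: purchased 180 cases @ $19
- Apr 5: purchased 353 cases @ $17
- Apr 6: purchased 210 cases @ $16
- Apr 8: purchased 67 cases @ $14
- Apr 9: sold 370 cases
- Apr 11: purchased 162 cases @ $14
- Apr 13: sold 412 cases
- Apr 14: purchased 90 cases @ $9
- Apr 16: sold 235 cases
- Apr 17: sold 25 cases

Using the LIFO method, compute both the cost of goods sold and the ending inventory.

Apr 9, 370 sold [LIFO — newest first]: 67 @ $14 + 210 @ $16 + 93 @ $17 = $5,879
Apr 13, 412 sold [LIFO — newest first]: 162 @ $14 + 250 @ $17 = $6,518
Apr 16, 235 sold [LIFO — newest first]: 90 @ $9 + 10 @ $17 + 135 @ $19 = $3,545
Apr 17, 25 sold [LIFO — newest first]: 25 @ $19 = $475
Total COGS = $5,879 + $6,518 + $3,545 + $475 = $16,417
Ending inventory: 20 @ $19 = $380
Check: goods available $16,797 = COGS $16,417 + ending $380

COGS = $16,417; ending inventory = $380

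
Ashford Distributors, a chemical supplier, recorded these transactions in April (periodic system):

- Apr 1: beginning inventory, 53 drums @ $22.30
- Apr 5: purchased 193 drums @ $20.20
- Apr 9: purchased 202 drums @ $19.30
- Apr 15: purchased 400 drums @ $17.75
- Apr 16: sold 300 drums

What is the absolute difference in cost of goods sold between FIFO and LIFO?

$797.70

FIFO COGS: 53 @ $22.30 + 193 @ $20.20 + 54 @ $19.30 = $6,122.70
LIFO COGS: 300 @ $17.75 = $5,325.00
Difference = |$6,122.70 − $5,325.00| = $797.70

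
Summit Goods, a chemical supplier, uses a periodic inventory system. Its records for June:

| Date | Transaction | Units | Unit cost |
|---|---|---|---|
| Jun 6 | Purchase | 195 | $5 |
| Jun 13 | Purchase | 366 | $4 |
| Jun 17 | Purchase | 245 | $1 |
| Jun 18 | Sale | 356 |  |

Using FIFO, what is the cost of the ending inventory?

Ending inventory = $1,065

Jun 18, 356 sold [FIFO — oldest first]: 195 @ $5 + 161 @ $4 = $1,619
Ending inventory: 205 @ $4 + 245 @ $1 = $1,065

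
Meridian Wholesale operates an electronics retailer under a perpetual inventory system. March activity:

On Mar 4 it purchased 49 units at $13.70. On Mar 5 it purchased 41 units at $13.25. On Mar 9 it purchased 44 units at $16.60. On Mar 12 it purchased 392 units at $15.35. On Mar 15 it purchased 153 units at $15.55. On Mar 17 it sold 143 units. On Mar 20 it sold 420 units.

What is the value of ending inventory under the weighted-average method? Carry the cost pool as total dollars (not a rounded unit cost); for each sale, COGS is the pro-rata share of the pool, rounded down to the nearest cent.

After Mar 4: 49 on hand, pool $671.30 (≈ $13.7000 each)
After Mar 5: 90 on hand, pool $1,214.55 (≈ $13.4950 each)
After Mar 9: 134 on hand, pool $1,944.95 (≈ $14.5146 each)
After Mar 12: 526 on hand, pool $7,962.15 (≈ $15.1372 each)
After Mar 15: 679 on hand, pool $10,341.30 (≈ $15.2302 each)
Mar 17, sell 143: 143/679 × $10,341.30 → $2,177.91
Mar 20, sell 420: 420/536 × $8,163.39 → $6,396.68
Total COGS = $2,177.91 + $6,396.68 = $8,574.59
Ending inventory (cost pool remaining) = $1,766.71

Ending inventory = $1,766.71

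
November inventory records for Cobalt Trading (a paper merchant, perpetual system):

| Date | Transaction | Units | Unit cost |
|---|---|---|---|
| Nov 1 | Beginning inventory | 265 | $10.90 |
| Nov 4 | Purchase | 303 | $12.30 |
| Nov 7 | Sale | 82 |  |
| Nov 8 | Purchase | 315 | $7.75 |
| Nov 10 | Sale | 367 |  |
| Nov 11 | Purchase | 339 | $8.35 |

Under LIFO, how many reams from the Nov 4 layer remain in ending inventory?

169

Nov 7, 82 sold [LIFO — newest first]: 82 @ $12.30 = $1,008.60
Nov 10, 367 sold [LIFO — newest first]: 315 @ $7.75 + 52 @ $12.30 = $3,080.85
Total COGS = $1,008.60 + $3,080.85 = $4,089.45
Ending inventory: 265 @ $10.90 + 169 @ $12.30 + 339 @ $8.35 = $7,797.85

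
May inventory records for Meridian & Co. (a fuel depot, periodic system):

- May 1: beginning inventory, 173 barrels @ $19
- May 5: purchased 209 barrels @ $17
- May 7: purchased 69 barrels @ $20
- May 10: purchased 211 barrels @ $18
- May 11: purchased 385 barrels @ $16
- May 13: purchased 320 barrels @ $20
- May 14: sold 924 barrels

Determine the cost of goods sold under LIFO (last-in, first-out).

May 14, 924 sold [LIFO — newest first]: 320 @ $20 + 385 @ $16 + 211 @ $18 + 8 @ $20 = $16,518
Ending inventory: 173 @ $19 + 209 @ $17 + 61 @ $20 = $8,060
Check: goods available $24,578 = COGS $16,518 + ending $8,060

COGS = $16,518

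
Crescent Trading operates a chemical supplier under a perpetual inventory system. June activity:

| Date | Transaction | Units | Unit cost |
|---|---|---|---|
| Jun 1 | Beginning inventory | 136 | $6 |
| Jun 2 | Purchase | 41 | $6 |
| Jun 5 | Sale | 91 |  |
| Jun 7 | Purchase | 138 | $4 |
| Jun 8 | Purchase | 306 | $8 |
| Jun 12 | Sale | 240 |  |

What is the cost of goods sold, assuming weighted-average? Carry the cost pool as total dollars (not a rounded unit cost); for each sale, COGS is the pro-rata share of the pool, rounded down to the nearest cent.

COGS = $2,138.15

After Jun 1: 136 on hand, pool $816.00 (≈ $6.0000 each)
After Jun 2: 177 on hand, pool $1,062.00 (≈ $6.0000 each)
Jun 5, sell 91: 91/177 × $1,062.00 → $546.00
After Jun 7: 224 on hand, pool $1,068.00 (≈ $4.7679 each)
After Jun 8: 530 on hand, pool $3,516.00 (≈ $6.6340 each)
Jun 12, sell 240: 240/530 × $3,516.00 → $1,592.15
Total COGS = $546.00 + $1,592.15 = $2,138.15
Ending inventory (cost pool remaining) = $1,923.85
Check: goods available $4,062.00 = COGS $2,138.15 + ending $1,923.85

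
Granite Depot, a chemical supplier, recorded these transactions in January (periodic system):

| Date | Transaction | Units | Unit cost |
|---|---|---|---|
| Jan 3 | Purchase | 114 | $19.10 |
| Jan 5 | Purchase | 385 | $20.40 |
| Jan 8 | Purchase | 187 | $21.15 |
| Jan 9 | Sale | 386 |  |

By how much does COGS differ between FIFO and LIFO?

$288.45

FIFO COGS: 114 @ $19.10 + 272 @ $20.40 = $7,726.20
LIFO COGS: 187 @ $21.15 + 199 @ $20.40 = $8,014.65
Difference = |$7,726.20 − $8,014.65| = $288.45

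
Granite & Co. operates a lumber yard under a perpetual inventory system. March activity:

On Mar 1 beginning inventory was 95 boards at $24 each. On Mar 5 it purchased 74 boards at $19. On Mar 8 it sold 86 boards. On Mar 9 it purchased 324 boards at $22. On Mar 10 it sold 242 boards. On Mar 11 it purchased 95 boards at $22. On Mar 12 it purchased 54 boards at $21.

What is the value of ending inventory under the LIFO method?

Mar 8, 86 sold [LIFO — newest first]: 74 @ $19 + 12 @ $24 = $1,694
Mar 10, 242 sold [LIFO — newest first]: 242 @ $22 = $5,324
Total COGS = $1,694 + $5,324 = $7,018
Ending inventory: 83 @ $24 + 82 @ $22 + 95 @ $22 + 54 @ $21 = $7,020
Check: goods available $14,038 = COGS $7,018 + ending $7,020

Ending inventory = $7,020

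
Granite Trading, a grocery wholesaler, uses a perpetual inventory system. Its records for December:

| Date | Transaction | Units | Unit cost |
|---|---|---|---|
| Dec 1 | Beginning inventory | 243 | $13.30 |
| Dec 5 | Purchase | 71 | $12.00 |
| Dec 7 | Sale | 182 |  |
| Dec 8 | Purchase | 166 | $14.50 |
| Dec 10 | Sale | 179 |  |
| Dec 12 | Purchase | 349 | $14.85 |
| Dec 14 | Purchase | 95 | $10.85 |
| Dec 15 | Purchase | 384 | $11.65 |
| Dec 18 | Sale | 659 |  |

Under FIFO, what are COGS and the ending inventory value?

Dec 7, 182 sold [FIFO — oldest first]: 182 @ $13.30 = $2,420.60
Dec 10, 179 sold [FIFO — oldest first]: 61 @ $13.30 + 71 @ $12.00 + 47 @ $14.50 = $2,344.80
Dec 18, 659 sold [FIFO — oldest first]: 119 @ $14.50 + 349 @ $14.85 + 95 @ $10.85 + 96 @ $11.65 = $9,057.30
Total COGS = $2,420.60 + $2,344.80 + $9,057.30 = $13,822.70
Ending inventory: 288 @ $11.65 = $3,355.20

COGS = $13,822.70; ending inventory = $3,355.20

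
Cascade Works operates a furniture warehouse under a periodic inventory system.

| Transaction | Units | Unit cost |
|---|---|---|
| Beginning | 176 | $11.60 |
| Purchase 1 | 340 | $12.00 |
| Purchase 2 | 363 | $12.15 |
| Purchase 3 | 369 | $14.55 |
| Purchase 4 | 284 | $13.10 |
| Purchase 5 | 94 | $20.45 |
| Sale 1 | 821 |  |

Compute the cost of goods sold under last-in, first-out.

Sale 1 (821) [LIFO — newest first]: 94 @ $20.45 + 284 @ $13.10 + 369 @ $14.55 + 74 @ $12.15 = $11,910.75
Ending inventory: 176 @ $11.60 + 340 @ $12.00 + 289 @ $12.15 = $9,632.95

COGS = $11,910.75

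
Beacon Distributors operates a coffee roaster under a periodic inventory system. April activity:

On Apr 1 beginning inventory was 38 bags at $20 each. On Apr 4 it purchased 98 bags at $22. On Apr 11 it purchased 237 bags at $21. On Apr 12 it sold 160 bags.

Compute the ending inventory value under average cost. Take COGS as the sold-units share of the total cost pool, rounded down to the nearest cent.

Apr 12, sell 160: 160/373 × $7,893.00 → $3,385.73
Ending inventory (cost pool remaining) = $4,507.27

Ending inventory = $4,507.27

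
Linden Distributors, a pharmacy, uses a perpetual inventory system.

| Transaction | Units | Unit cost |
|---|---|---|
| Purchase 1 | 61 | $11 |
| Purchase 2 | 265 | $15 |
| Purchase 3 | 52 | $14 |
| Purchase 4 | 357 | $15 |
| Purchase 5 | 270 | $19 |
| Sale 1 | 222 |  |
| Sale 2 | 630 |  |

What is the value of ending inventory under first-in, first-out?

Ending inventory = $2,907

Sale 1 (222) [FIFO — oldest first]: 61 @ $11 + 161 @ $15 = $3,086
Sale 2 (630) [FIFO — oldest first]: 104 @ $15 + 52 @ $14 + 357 @ $15 + 117 @ $19 = $9,866
Total COGS = $3,086 + $9,866 = $12,952
Ending inventory: 153 @ $19 = $2,907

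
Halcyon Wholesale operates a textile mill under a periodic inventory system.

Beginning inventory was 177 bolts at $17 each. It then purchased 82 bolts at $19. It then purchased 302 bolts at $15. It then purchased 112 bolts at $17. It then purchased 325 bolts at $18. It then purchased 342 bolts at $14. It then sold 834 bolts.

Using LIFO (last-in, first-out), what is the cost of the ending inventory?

Sale 1 (834) [LIFO — newest first]: 342 @ $14 + 325 @ $18 + 112 @ $17 + 55 @ $15 = $13,367
Ending inventory: 177 @ $17 + 82 @ $19 + 247 @ $15 = $8,272
Check: goods available $21,639 = COGS $13,367 + ending $8,272

Ending inventory = $8,272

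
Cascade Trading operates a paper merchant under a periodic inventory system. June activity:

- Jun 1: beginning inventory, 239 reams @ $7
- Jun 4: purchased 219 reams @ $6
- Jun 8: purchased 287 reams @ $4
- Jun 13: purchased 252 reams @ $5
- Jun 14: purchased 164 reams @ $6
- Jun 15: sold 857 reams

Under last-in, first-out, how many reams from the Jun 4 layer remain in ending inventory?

65

Jun 15, 857 sold [LIFO — newest first]: 164 @ $6 + 252 @ $5 + 287 @ $4 + 154 @ $6 = $4,316
Ending inventory: 239 @ $7 + 65 @ $6 = $2,063
Check: goods available $6,379 = COGS $4,316 + ending $2,063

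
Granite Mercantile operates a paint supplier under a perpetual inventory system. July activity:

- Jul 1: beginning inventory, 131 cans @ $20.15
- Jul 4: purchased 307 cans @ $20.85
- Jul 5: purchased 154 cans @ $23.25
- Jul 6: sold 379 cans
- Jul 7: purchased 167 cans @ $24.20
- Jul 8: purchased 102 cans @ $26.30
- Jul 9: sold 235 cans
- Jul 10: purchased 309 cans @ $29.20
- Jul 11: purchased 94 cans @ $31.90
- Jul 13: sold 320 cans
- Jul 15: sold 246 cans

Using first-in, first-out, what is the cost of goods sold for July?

Jul 6, 379 sold [FIFO — oldest first]: 131 @ $20.15 + 248 @ $20.85 = $7,810.45
Jul 9, 235 sold [FIFO — oldest first]: 59 @ $20.85 + 154 @ $23.25 + 22 @ $24.20 = $5,343.05
Jul 13, 320 sold [FIFO — oldest first]: 145 @ $24.20 + 102 @ $26.30 + 73 @ $29.20 = $8,323.20
Jul 15, 246 sold [FIFO — oldest first]: 236 @ $29.20 + 10 @ $31.90 = $7,210.20
Total COGS = $7,810.45 + $5,343.05 + $8,323.20 + $7,210.20 = $28,686.90
Ending inventory: 84 @ $31.90 = $2,679.60

COGS = $28,686.90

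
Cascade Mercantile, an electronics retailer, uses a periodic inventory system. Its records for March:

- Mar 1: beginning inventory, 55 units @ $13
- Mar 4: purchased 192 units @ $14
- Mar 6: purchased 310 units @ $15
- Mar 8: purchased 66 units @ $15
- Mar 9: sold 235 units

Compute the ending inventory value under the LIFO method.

Ending inventory = $5,518

Mar 9, 235 sold [LIFO — newest first]: 66 @ $15 + 169 @ $15 = $3,525
Ending inventory: 55 @ $13 + 192 @ $14 + 141 @ $15 = $5,518
Check: goods available $9,043 = COGS $3,525 + ending $5,518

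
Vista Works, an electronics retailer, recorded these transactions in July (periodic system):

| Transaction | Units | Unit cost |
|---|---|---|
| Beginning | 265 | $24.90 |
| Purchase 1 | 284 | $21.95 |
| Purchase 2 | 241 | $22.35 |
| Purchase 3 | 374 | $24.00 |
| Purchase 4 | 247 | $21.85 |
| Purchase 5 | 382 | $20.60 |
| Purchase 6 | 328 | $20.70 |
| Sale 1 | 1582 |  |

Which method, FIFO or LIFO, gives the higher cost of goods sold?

FIFO COGS: 265 @ $24.90 + 284 @ $21.95 + 241 @ $22.35 + 374 @ $24.00 + 247 @ $21.85 + 171 @ $20.60 = $36,114.20
LIFO COGS: 328 @ $20.70 + 382 @ $20.60 + 247 @ $21.85 + 374 @ $24.00 + 241 @ $22.35 + 10 @ $21.95 = $34,637.60

FIFO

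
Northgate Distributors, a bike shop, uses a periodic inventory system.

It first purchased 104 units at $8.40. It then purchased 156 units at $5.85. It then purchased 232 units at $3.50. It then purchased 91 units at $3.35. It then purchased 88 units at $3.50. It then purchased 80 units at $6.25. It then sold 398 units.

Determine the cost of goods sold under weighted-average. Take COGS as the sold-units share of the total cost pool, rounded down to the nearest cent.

COGS = $1,966.70

Sale 1, sell 398: 398/751 × $3,711.05 → $1,966.70
Ending inventory (cost pool remaining) = $1,744.35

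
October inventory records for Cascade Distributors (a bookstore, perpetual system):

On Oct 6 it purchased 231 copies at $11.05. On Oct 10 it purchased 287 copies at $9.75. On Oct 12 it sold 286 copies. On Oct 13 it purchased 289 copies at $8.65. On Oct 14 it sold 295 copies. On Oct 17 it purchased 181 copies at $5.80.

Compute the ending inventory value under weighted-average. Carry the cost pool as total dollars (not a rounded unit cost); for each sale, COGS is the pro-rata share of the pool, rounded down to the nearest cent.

After Oct 6: 231 on hand, pool $2,552.55 (≈ $11.0500 each)
After Oct 10: 518 on hand, pool $5,350.80 (≈ $10.3297 each)
Oct 12, sell 286: 286/518 × $5,350.80 → $2,954.30
After Oct 13: 521 on hand, pool $4,896.35 (≈ $9.3980 each)
Oct 14, sell 295: 295/521 × $4,896.35 → $2,772.40
After Oct 17: 407 on hand, pool $3,173.75 (≈ $7.7979 each)
Total COGS = $2,954.30 + $2,772.40 = $5,726.70
Ending inventory (cost pool remaining) = $3,173.75

Ending inventory = $3,173.75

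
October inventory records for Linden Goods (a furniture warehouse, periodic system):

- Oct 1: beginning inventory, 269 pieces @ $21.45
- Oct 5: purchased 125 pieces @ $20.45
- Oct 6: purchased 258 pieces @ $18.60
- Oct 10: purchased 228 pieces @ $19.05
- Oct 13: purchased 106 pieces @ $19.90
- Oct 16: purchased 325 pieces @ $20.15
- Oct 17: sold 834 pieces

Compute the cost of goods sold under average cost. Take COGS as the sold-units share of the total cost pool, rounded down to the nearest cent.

Oct 17, sell 834: 834/1311 × $26,126.65 → $16,620.61
Ending inventory (cost pool remaining) = $9,506.04
Check: goods available $26,126.65 = COGS $16,620.61 + ending $9,506.04

COGS = $16,620.61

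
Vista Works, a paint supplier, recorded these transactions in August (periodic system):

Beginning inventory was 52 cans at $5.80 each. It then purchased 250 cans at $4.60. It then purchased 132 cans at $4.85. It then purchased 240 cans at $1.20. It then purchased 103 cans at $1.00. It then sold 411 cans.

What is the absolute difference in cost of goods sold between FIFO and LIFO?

FIFO COGS: 52 @ $5.80 + 250 @ $4.60 + 109 @ $4.85 = $1,980.25
LIFO COGS: 103 @ $1.00 + 240 @ $1.20 + 68 @ $4.85 = $720.80
Difference = |$1,980.25 − $720.80| = $1,259.45

$1,259.45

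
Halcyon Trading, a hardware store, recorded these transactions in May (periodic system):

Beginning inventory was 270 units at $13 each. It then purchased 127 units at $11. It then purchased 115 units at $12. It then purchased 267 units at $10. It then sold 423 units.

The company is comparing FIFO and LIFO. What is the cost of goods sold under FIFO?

COGS = $5,219

FIFO COGS: 270 @ $13 + 127 @ $11 + 26 @ $12 = $5,219
LIFO COGS: 267 @ $10 + 115 @ $12 + 41 @ $11 = $4,501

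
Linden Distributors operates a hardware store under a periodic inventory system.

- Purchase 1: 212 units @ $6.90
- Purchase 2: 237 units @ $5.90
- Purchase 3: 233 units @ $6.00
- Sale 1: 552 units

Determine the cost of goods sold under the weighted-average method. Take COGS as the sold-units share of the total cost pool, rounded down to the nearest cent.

COGS = $3,447.24

Sale 1, sell 552: 552/682 × $4,259.10 → $3,447.24
Ending inventory (cost pool remaining) = $811.86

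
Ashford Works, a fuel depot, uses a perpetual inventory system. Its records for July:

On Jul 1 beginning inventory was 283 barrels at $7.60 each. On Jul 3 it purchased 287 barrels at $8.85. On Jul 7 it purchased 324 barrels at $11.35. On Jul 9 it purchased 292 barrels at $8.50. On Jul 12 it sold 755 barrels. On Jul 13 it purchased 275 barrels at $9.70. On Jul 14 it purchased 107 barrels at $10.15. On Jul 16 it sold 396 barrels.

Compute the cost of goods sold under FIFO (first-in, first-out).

Jul 12, 755 sold [FIFO — oldest first]: 283 @ $7.60 + 287 @ $8.85 + 185 @ $11.35 = $6,790.50
Jul 16, 396 sold [FIFO — oldest first]: 139 @ $11.35 + 257 @ $8.50 = $3,762.15
Total COGS = $6,790.50 + $3,762.15 = $10,552.65
Ending inventory: 35 @ $8.50 + 275 @ $9.70 + 107 @ $10.15 = $4,051.05

COGS = $10,552.65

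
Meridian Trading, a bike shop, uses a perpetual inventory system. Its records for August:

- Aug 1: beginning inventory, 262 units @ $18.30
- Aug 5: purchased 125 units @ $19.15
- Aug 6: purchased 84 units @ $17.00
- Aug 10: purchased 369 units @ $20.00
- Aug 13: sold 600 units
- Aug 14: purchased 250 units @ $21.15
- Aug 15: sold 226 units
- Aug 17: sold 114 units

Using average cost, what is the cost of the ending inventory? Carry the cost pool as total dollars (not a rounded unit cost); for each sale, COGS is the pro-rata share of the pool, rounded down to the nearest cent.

After Aug 1: 262 on hand, pool $4,794.60 (≈ $18.3000 each)
After Aug 5: 387 on hand, pool $7,188.35 (≈ $18.5745 each)
After Aug 6: 471 on hand, pool $8,616.35 (≈ $18.2937 each)
After Aug 10: 840 on hand, pool $15,996.35 (≈ $19.0433 each)
Aug 13, sell 600: 600/840 × $15,996.35 → $11,425.96
After Aug 14: 490 on hand, pool $9,857.89 (≈ $20.1181 each)
Aug 15, sell 226: 226/490 × $9,857.89 → $4,546.70
Aug 17, sell 114: 114/264 × $5,311.19 → $2,293.46
Total COGS = $11,425.96 + $4,546.70 + $2,293.46 = $18,266.12
Ending inventory (cost pool remaining) = $3,017.73
Check: goods available $21,283.85 = COGS $18,266.12 + ending $3,017.73

Ending inventory = $3,017.73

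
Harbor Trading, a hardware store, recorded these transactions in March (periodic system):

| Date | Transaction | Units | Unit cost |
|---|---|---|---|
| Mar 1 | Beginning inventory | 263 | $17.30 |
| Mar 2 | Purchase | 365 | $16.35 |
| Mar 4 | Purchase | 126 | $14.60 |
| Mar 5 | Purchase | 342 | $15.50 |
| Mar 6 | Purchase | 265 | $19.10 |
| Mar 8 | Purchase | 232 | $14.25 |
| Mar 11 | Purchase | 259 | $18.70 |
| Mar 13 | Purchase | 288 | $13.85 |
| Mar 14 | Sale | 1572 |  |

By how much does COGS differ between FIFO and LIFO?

FIFO COGS: 263 @ $17.30 + 365 @ $16.35 + 126 @ $14.60 + 342 @ $15.50 + 265 @ $19.10 + 211 @ $14.25 = $25,726.50
LIFO COGS: 288 @ $13.85 + 259 @ $18.70 + 232 @ $14.25 + 265 @ $19.10 + 342 @ $15.50 + 126 @ $14.60 + 60 @ $16.35 = $25,321.20
Difference = |$25,726.50 − $25,321.20| = $405.30

$405.30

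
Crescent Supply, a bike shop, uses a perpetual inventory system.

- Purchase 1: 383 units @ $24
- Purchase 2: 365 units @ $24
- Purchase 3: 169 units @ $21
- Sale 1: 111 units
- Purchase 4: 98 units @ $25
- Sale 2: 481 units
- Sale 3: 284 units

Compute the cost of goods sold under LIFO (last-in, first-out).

COGS = $20,615

Sale 1 (111) [LIFO — newest first]: 111 @ $21 = $2,331
Sale 2 (481) [LIFO — newest first]: 98 @ $25 + 58 @ $21 + 325 @ $24 = $11,468
Sale 3 (284) [LIFO — newest first]: 40 @ $24 + 244 @ $24 = $6,816
Total COGS = $2,331 + $11,468 + $6,816 = $20,615
Ending inventory: 139 @ $24 = $3,336
Check: goods available $23,951 = COGS $20,615 + ending $3,336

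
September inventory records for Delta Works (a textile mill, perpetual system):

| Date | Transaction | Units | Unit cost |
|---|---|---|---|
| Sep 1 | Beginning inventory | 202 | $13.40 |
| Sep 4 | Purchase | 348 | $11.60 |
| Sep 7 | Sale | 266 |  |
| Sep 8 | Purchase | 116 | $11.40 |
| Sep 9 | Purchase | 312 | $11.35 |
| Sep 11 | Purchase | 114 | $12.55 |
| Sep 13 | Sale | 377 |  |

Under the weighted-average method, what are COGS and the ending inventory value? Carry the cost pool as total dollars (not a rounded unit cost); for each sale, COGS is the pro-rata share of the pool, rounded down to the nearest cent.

COGS = $7,723.58; ending inventory = $5,314.32

After Sep 1: 202 on hand, pool $2,706.80 (≈ $13.4000 each)
After Sep 4: 550 on hand, pool $6,743.60 (≈ $12.2611 each)
Sep 7, sell 266: 266/550 × $6,743.60 → $3,261.45
After Sep 8: 400 on hand, pool $4,804.55 (≈ $12.0114 each)
After Sep 9: 712 on hand, pool $8,345.75 (≈ $11.7216 each)
After Sep 11: 826 on hand, pool $9,776.45 (≈ $11.8359 each)
Sep 13, sell 377: 377/826 × $9,776.45 → $4,462.13
Total COGS = $3,261.45 + $4,462.13 = $7,723.58
Ending inventory (cost pool remaining) = $5,314.32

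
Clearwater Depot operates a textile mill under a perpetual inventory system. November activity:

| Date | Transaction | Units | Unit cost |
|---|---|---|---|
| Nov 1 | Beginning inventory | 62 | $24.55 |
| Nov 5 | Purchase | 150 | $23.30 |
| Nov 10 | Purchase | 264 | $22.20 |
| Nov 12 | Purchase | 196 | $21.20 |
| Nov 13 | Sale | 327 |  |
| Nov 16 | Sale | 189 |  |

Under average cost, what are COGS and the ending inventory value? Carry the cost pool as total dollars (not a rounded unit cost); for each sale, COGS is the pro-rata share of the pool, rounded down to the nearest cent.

After Nov 1: 62 on hand, pool $1,522.10 (≈ $24.5500 each)
After Nov 5: 212 on hand, pool $5,017.10 (≈ $23.6656 each)
After Nov 10: 476 on hand, pool $10,877.90 (≈ $22.8527 each)
After Nov 12: 672 on hand, pool $15,033.10 (≈ $22.3707 each)
Nov 13, sell 327: 327/672 × $15,033.10 → $7,315.21
Nov 16, sell 189: 189/345 × $7,717.89 → $4,228.06
Total COGS = $7,315.21 + $4,228.06 = $11,543.27
Ending inventory (cost pool remaining) = $3,489.83

COGS = $11,543.27; ending inventory = $3,489.83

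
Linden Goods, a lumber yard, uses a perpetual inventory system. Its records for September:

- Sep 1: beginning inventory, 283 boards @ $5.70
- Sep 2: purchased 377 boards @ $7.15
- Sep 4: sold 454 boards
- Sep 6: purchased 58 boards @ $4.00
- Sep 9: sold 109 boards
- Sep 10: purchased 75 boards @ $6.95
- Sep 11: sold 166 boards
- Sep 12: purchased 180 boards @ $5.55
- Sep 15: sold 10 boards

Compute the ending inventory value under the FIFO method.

Ending inventory = $1,374.30

Sep 4, 454 sold [FIFO — oldest first]: 283 @ $5.70 + 171 @ $7.15 = $2,835.75
Sep 9, 109 sold [FIFO — oldest first]: 109 @ $7.15 = $779.35
Sep 11, 166 sold [FIFO — oldest first]: 97 @ $7.15 + 58 @ $4.00 + 11 @ $6.95 = $1,002.00
Sep 15, 10 sold [FIFO — oldest first]: 10 @ $6.95 = $69.50
Total COGS = $2,835.75 + $779.35 + $1,002.00 + $69.50 = $4,686.60
Ending inventory: 54 @ $6.95 + 180 @ $5.55 = $1,374.30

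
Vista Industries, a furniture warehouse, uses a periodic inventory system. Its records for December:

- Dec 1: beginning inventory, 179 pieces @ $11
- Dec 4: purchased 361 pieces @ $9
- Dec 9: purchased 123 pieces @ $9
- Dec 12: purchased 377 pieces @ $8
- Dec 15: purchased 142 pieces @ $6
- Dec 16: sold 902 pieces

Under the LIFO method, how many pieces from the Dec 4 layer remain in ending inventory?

Dec 16, 902 sold [LIFO — newest first]: 142 @ $6 + 377 @ $8 + 123 @ $9 + 260 @ $9 = $7,315
Ending inventory: 179 @ $11 + 101 @ $9 = $2,878
Check: goods available $10,193 = COGS $7,315 + ending $2,878

101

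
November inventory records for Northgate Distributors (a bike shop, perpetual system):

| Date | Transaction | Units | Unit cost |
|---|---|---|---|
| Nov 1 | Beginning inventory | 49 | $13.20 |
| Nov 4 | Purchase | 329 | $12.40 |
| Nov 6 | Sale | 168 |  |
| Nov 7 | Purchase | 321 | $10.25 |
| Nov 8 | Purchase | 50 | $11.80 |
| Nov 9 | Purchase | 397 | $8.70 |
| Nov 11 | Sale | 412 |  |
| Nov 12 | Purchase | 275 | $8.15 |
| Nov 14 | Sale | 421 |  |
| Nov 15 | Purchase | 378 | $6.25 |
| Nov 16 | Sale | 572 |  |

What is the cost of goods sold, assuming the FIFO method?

COGS = $15,251.80

Nov 6, 168 sold [FIFO — oldest first]: 49 @ $13.20 + 119 @ $12.40 = $2,122.40
Nov 11, 412 sold [FIFO — oldest first]: 210 @ $12.40 + 202 @ $10.25 = $4,674.50
Nov 14, 421 sold [FIFO — oldest first]: 119 @ $10.25 + 50 @ $11.80 + 252 @ $8.70 = $4,002.15
Nov 16, 572 sold [FIFO — oldest first]: 145 @ $8.70 + 275 @ $8.15 + 152 @ $6.25 = $4,452.75
Total COGS = $2,122.40 + $4,674.50 + $4,002.15 + $4,452.75 = $15,251.80
Ending inventory: 226 @ $6.25 = $1,412.50
Check: goods available $16,664.30 = COGS $15,251.80 + ending $1,412.50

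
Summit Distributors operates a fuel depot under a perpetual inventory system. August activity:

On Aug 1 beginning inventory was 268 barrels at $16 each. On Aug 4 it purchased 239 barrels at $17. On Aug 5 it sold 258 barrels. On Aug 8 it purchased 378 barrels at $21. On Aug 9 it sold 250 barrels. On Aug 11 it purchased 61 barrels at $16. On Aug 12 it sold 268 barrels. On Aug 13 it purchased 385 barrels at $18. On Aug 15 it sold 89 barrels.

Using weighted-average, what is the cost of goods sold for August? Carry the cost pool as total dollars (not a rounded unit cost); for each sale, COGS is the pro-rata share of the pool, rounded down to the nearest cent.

After Aug 1: 268 on hand, pool $4,288.00 (≈ $16.0000 each)
After Aug 4: 507 on hand, pool $8,351.00 (≈ $16.4714 each)
Aug 5, sell 258: 258/507 × $8,351.00 → $4,249.62
After Aug 8: 627 on hand, pool $12,039.38 (≈ $19.2016 each)
Aug 9, sell 250: 250/627 × $12,039.38 → $4,800.39
After Aug 11: 438 on hand, pool $8,214.99 (≈ $18.7557 each)
Aug 12, sell 268: 268/438 × $8,214.99 → $5,026.52
After Aug 13: 555 on hand, pool $10,118.47 (≈ $18.2315 each)
Aug 15, sell 89: 89/555 × $10,118.47 → $1,622.60
Total COGS = $4,249.62 + $4,800.39 + $5,026.52 + $1,622.60 = $15,699.13
Ending inventory (cost pool remaining) = $8,495.87

COGS = $15,699.13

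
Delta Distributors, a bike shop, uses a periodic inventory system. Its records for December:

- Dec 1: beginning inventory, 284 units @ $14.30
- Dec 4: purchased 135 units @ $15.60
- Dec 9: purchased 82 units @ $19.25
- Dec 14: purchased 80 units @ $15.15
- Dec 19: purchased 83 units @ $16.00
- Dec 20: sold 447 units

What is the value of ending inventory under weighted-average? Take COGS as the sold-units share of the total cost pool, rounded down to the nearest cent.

Dec 20, sell 447: 447/664 × $10,285.70 → $6,924.25
Ending inventory (cost pool remaining) = $3,361.45

Ending inventory = $3,361.45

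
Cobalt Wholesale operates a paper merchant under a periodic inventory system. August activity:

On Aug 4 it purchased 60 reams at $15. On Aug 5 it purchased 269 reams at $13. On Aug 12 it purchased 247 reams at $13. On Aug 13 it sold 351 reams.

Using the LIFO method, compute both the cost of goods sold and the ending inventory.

COGS = $4,563; ending inventory = $3,045

Aug 13, 351 sold [LIFO — newest first]: 247 @ $13 + 104 @ $13 = $4,563
Ending inventory: 60 @ $15 + 165 @ $13 = $3,045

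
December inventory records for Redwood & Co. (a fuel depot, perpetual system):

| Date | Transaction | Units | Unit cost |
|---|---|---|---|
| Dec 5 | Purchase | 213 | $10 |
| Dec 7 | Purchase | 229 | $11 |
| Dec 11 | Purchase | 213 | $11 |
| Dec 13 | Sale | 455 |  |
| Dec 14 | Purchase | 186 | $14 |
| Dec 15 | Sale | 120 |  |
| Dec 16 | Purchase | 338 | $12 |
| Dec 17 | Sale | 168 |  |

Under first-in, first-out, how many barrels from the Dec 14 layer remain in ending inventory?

Dec 13, 455 sold [FIFO — oldest first]: 213 @ $10 + 229 @ $11 + 13 @ $11 = $4,792
Dec 15, 120 sold [FIFO — oldest first]: 120 @ $11 = $1,320
Dec 17, 168 sold [FIFO — oldest first]: 80 @ $11 + 88 @ $14 = $2,112
Total COGS = $4,792 + $1,320 + $2,112 = $8,224
Ending inventory: 98 @ $14 + 338 @ $12 = $5,428
Check: goods available $13,652 = COGS $8,224 + ending $5,428

98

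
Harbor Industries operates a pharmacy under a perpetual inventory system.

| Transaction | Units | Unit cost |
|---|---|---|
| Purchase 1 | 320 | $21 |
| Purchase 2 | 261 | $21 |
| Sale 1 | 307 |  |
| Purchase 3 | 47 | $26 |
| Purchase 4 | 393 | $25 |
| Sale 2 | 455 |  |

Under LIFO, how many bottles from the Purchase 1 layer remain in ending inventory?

Sale 1 (307) [LIFO — newest first]: 261 @ $21 + 46 @ $21 = $6,447
Sale 2 (455) [LIFO — newest first]: 393 @ $25 + 47 @ $26 + 15 @ $21 = $11,362
Total COGS = $6,447 + $11,362 = $17,809
Ending inventory: 259 @ $21 = $5,439
Check: goods available $23,248 = COGS $17,809 + ending $5,439

259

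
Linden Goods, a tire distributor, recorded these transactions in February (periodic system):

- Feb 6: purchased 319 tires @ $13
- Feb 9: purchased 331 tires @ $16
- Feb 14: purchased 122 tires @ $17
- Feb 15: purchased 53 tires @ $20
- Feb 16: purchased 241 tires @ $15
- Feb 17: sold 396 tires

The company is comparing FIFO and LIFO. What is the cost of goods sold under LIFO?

FIFO COGS: 319 @ $13 + 77 @ $16 = $5,379
LIFO COGS: 241 @ $15 + 53 @ $20 + 102 @ $17 = $6,409

COGS = $6,409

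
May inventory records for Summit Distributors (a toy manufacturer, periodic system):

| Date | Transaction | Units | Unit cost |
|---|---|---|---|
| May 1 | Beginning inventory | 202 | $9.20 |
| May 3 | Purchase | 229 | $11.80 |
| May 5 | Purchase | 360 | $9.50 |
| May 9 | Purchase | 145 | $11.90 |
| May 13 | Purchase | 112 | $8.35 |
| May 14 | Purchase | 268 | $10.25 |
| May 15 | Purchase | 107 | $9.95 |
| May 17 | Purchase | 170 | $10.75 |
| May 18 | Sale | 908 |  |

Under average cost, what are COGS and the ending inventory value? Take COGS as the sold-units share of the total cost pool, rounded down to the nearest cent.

May 18, sell 908: 908/1593 × $16,280.45 → $9,279.75
Ending inventory (cost pool remaining) = $7,000.70
Check: goods available $16,280.45 = COGS $9,279.75 + ending $7,000.70

COGS = $9,279.75; ending inventory = $7,000.70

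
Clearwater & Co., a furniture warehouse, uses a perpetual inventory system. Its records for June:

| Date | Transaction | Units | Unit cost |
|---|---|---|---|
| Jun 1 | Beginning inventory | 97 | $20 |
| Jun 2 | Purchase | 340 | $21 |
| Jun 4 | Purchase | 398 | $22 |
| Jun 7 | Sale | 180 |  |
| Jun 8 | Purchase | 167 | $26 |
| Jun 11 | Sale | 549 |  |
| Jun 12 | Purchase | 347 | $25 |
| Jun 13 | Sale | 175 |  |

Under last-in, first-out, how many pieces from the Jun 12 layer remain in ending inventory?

172

Jun 7, 180 sold [LIFO — newest first]: 180 @ $22 = $3,960
Jun 11, 549 sold [LIFO — newest first]: 167 @ $26 + 218 @ $22 + 164 @ $21 = $12,582
Jun 13, 175 sold [LIFO — newest first]: 175 @ $25 = $4,375
Total COGS = $3,960 + $12,582 + $4,375 = $20,917
Ending inventory: 97 @ $20 + 176 @ $21 + 172 @ $25 = $9,936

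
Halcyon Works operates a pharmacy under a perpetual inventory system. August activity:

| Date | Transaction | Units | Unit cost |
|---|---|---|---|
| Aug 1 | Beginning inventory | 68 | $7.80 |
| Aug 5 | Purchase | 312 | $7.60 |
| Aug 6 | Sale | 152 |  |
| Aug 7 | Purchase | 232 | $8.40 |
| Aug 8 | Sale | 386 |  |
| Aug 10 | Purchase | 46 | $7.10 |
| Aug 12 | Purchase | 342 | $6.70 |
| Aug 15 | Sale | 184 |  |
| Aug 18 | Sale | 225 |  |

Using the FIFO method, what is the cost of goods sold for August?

Aug 6, 152 sold [FIFO — oldest first]: 68 @ $7.80 + 84 @ $7.60 = $1,168.80
Aug 8, 386 sold [FIFO — oldest first]: 228 @ $7.60 + 158 @ $8.40 = $3,060.00
Aug 15, 184 sold [FIFO — oldest first]: 74 @ $8.40 + 46 @ $7.10 + 64 @ $6.70 = $1,377.00
Aug 18, 225 sold [FIFO — oldest first]: 225 @ $6.70 = $1,507.50
Total COGS = $1,168.80 + $3,060.00 + $1,377.00 + $1,507.50 = $7,113.30
Ending inventory: 53 @ $6.70 = $355.10

COGS = $7,113.30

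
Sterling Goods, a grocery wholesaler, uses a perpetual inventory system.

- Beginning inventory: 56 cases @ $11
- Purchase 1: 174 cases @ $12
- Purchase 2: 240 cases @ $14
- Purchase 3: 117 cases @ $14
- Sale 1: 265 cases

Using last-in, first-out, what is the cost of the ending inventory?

Ending inventory = $3,992

Sale 1 (265) [LIFO — newest first]: 117 @ $14 + 148 @ $14 = $3,710
Ending inventory: 56 @ $11 + 174 @ $12 + 92 @ $14 = $3,992
Check: goods available $7,702 = COGS $3,710 + ending $3,992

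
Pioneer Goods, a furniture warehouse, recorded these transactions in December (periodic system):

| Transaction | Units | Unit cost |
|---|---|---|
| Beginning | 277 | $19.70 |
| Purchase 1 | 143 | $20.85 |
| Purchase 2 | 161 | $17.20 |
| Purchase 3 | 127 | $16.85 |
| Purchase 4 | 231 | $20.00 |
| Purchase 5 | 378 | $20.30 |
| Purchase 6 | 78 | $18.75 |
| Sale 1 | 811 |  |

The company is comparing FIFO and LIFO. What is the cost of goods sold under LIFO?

FIFO COGS: 277 @ $19.70 + 143 @ $20.85 + 161 @ $17.20 + 127 @ $16.85 + 103 @ $20.00 = $15,407.60
LIFO COGS: 78 @ $18.75 + 378 @ $20.30 + 231 @ $20.00 + 124 @ $16.85 = $15,845.30

COGS = $15,845.30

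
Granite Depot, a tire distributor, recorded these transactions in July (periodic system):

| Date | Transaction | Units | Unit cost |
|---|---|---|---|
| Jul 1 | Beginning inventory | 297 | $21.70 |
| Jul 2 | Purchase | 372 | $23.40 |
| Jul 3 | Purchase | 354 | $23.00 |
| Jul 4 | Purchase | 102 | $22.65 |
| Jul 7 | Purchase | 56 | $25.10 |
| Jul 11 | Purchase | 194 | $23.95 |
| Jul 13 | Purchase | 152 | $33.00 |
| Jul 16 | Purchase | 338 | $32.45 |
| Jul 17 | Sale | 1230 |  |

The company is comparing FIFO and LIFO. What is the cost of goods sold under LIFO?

COGS = $33,283.90

FIFO COGS: 297 @ $21.70 + 372 @ $23.40 + 354 @ $23.00 + 102 @ $22.65 + 56 @ $25.10 + 49 @ $23.95 = $28,181.15
LIFO COGS: 338 @ $32.45 + 152 @ $33.00 + 194 @ $23.95 + 56 @ $25.10 + 102 @ $22.65 + 354 @ $23.00 + 34 @ $23.40 = $33,283.90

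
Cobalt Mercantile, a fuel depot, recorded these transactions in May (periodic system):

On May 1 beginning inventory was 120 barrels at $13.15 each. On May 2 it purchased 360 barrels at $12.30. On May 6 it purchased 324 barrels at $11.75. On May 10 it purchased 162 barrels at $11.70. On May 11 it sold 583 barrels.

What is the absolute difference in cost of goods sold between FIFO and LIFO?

FIFO COGS: 120 @ $13.15 + 360 @ $12.30 + 103 @ $11.75 = $7,216.25
LIFO COGS: 162 @ $11.70 + 324 @ $11.75 + 97 @ $12.30 = $6,895.50
Difference = |$7,216.25 − $6,895.50| = $320.75

$320.75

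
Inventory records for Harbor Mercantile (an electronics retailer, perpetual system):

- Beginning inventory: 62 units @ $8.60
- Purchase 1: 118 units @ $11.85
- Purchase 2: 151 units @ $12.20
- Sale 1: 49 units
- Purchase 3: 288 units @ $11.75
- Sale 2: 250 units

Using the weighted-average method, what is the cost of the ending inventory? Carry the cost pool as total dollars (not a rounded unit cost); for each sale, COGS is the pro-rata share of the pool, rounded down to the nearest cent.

Ending inventory = $3,704.74

After Beginning: 62 on hand, pool $533.20 (≈ $8.6000 each)
After Purchase 1: 180 on hand, pool $1,931.50 (≈ $10.7306 each)
After Purchase 2: 331 on hand, pool $3,773.70 (≈ $11.4009 each)
Sale 1, sell 49: 49/331 × $3,773.70 → $558.64
After Purchase 3: 570 on hand, pool $6,599.06 (≈ $11.5773 each)
Sale 2, sell 250: 250/570 × $6,599.06 → $2,894.32
Total COGS = $558.64 + $2,894.32 = $3,452.96
Ending inventory (cost pool remaining) = $3,704.74
Check: goods available $7,157.70 = COGS $3,452.96 + ending $3,704.74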